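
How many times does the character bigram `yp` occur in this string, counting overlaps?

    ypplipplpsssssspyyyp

2

Sliding a length-2 window over the 20 characters (19 positions):
  position 1–2: yp
  position 19–20: yp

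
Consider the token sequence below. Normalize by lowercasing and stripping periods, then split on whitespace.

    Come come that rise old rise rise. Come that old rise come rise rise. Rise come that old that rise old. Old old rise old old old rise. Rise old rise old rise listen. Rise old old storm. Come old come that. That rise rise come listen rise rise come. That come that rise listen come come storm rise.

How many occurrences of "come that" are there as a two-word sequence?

Scanning the 58 overlapping bigram windows for "come that":
  position 2–3: come that
  position 8–9: come that
  position 16–17: come that
  position 41–42: come that
  position 50–51: come that
  position 52–53: come that

6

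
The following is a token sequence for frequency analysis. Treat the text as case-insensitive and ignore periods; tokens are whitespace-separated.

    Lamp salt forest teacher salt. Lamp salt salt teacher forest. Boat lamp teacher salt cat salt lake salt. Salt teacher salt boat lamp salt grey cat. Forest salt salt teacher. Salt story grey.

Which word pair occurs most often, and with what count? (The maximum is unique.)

"teacher salt", 4 times

Bigram frequencies (highest first):
  teacher salt: 4
  lamp salt: 3
  salt salt: 3
  salt teacher: 3
  boat lamp: 2
  salt forest: 1
  … (16 more, each ≤ 1)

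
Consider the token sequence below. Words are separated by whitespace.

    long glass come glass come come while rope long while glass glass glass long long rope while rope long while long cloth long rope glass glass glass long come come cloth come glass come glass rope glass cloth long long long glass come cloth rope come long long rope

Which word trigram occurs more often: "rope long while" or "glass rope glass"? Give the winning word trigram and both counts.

"rope long while" (2 vs 1)

"rope long while": 2 occurrences
"glass rope glass": 1 occurrence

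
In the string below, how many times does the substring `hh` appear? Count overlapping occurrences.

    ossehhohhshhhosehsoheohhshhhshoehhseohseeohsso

8

Sliding a length-2 window over the 46 characters (45 positions):
  position 5–6: hh
  position 8–9: hh
  position 11–12: hh
  position 12–13: hh
  position 23–24: hh
  position 26–27: hh
  position 27–28: hh
  position 33–34: hh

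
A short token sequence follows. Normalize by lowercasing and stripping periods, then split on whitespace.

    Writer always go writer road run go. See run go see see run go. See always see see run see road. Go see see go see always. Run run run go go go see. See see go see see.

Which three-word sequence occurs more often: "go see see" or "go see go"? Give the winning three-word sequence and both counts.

"go see see": 4 occurrences
"go see go": 0 occurrences

"go see see" (4 vs 0)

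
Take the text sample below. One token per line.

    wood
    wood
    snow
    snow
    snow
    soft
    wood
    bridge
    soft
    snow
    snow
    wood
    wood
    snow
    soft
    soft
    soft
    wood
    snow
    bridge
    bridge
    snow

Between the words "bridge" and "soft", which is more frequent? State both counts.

"bridge": 3 occurrences
"soft": 5 occurrences

"soft" (5 vs 3)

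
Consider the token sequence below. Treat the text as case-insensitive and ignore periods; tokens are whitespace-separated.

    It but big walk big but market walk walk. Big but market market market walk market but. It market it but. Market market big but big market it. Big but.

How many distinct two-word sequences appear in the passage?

30 tokens → 29 bigram windows in total.
Repeated bigrams (each contributes count−1 duplicates):
  big but: 4
  but market: 3
  market market: 3
  but big: 2
  it but: 2
  market it: 2
  market walk: 2
  walk big: 2
12 duplicate windows → 29 − 12 = 17 distinct.

17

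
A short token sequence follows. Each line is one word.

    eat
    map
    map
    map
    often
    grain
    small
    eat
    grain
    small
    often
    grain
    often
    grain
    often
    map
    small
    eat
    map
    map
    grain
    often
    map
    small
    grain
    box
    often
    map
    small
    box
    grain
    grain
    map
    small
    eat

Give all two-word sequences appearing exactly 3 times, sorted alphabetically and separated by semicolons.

grain often; map map; often grain; often map; small eat

Bigram counts meeting the condition (exactly 3 times):
  grain often: 3
  map map: 3
  often grain: 3
  often map: 3
  small eat: 3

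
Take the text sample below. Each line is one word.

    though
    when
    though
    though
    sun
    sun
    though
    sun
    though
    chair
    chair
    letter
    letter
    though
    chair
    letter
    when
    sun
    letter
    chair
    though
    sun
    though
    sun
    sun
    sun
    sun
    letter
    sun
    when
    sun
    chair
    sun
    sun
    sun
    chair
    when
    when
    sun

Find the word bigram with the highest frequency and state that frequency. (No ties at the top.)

"sun sun", 6 times

Bigram frequencies (highest first):
  sun sun: 6
  though sun: 4
  sun though: 3
  when sun: 3
  though chair: 2
  chair letter: 2
  … (16 more, each ≤ 2)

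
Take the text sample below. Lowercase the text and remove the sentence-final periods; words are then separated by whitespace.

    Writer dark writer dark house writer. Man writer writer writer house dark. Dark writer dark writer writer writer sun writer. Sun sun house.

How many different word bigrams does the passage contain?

23 tokens → 22 bigram windows in total.
Repeated bigrams (each contributes count−1 duplicates):
  writer writer: 4
  dark writer: 3
  writer dark: 3
  writer sun: 2
8 duplicate windows → 22 − 8 = 14 distinct.

14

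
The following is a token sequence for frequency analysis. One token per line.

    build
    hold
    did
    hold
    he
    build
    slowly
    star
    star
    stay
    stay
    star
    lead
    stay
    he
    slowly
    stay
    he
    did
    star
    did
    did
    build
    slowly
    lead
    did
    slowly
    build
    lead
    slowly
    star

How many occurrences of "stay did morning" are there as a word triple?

0

Scanning the 29 overlapping trigram windows for "stay did morning":
  (none found)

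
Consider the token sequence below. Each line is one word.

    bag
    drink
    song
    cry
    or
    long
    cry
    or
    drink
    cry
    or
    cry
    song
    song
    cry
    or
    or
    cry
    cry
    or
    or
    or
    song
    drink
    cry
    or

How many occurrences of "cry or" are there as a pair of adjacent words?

Scanning the 25 overlapping bigram windows for "cry or":
  position 4–5: cry or
  position 7–8: cry or
  position 10–11: cry or
  position 15–16: cry or
  position 19–20: cry or
  position 25–26: cry or

6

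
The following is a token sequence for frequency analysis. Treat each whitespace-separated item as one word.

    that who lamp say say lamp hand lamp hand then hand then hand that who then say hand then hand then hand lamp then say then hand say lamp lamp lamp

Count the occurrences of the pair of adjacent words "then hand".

Scanning the 30 overlapping bigram windows for "then hand":
  position 10–11: then hand
  position 12–13: then hand
  position 19–20: then hand
  position 21–22: then hand
  position 26–27: then hand

5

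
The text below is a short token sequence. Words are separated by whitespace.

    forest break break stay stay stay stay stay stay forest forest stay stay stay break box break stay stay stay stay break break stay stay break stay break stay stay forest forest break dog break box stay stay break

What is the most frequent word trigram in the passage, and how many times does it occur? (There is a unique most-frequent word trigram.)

Trigram frequencies (highest first):
  stay stay stay: 7
  break stay stay: 4
  stay stay break: 4
  break break stay: 2
  stay stay forest: 2
  stay forest forest: 2
  … (15 more, each ≤ 2)

"stay stay stay", 7 times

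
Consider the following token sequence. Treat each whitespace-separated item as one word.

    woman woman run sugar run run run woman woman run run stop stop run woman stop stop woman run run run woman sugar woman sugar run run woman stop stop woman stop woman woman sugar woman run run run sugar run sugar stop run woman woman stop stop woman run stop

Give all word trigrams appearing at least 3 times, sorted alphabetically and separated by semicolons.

run run run; run run woman; stop stop woman; woman run run; woman stop stop

Trigram counts meeting the condition (at least 3 times):
  run run run: 3
  run run woman: 3
  stop stop woman: 3
  woman run run: 3
  woman stop stop: 3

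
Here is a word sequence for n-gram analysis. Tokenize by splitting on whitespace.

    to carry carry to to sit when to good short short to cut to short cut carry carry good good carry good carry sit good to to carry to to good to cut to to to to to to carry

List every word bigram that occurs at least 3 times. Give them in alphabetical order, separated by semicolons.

to carry; to to

Bigram counts meeting the condition (at least 3 times):
  to carry: 3
  to to: 8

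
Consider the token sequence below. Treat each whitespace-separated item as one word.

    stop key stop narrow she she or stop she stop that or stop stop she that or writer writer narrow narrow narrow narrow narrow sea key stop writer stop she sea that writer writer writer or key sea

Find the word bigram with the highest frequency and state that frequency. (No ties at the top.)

"narrow narrow", 4 times

Bigram frequencies (highest first):
  narrow narrow: 4
  stop she: 3
  writer writer: 3
  key stop: 2
  or stop: 2
  that or: 2
  … (21 more, each ≤ 1)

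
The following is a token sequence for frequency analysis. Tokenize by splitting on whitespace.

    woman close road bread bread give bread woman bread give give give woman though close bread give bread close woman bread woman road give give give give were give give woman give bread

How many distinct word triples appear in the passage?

33 tokens → 31 trigram windows in total.
Repeated trigrams (each contributes count−1 duplicates):
  give give give: 3
  bread give bread: 2
  give give woman: 2
4 duplicate windows → 31 − 4 = 27 distinct.

27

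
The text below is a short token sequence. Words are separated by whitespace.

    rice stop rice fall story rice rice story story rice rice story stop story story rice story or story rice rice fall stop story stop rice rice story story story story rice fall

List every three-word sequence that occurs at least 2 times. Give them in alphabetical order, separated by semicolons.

rice rice story; rice story story; story rice rice; story story rice; story story story

Trigram counts meeting the condition (at least 2 times):
  rice rice story: 3
  rice story story: 2
  story rice rice: 3
  story story rice: 3
  story story story: 2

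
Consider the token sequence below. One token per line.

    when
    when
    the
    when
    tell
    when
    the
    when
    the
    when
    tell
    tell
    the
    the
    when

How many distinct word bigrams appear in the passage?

8

15 tokens → 14 bigram windows in total.
Repeated bigrams (each contributes count−1 duplicates):
  the when: 4
  when the: 3
  when tell: 2
6 duplicate windows → 14 − 6 = 8 distinct.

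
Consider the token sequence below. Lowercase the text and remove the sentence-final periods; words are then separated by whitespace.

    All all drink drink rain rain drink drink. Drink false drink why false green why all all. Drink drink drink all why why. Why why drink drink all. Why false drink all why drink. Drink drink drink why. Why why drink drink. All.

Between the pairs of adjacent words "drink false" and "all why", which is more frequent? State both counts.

"all why" (3 vs 1)

"drink false": 1 occurrence
"all why": 3 occurrences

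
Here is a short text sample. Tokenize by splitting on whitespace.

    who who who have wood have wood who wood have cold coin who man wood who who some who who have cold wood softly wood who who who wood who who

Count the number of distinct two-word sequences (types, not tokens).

16

31 tokens → 30 bigram windows in total.
Repeated bigrams (each contributes count−1 duplicates):
  who who: 7
  wood who: 4
  have cold: 2
  have wood: 2
  who have: 2
  who wood: 2
  wood have: 2
14 duplicate windows → 30 − 14 = 16 distinct.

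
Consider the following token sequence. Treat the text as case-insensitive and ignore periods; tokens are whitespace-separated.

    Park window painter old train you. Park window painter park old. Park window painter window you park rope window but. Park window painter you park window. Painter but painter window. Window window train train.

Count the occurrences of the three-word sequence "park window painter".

Scanning the 32 overlapping trigram windows for "park window painter":
  position 1–3: park window painter
  position 7–9: park window painter
  position 12–14: park window painter
  position 21–23: park window painter
  position 25–27: park window painter

5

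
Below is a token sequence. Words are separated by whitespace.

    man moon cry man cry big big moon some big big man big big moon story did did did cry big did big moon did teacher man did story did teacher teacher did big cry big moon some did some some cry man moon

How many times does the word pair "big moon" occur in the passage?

4

Scanning the 43 overlapping bigram windows for "big moon":
  position 7–8: big moon
  position 14–15: big moon
  position 23–24: big moon
  position 36–37: big moon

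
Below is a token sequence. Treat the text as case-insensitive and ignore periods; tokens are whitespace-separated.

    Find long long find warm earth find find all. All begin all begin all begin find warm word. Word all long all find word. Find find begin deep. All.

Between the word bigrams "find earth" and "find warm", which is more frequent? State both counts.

"find earth": 0 occurrences
"find warm": 2 occurrences

"find warm" (2 vs 0)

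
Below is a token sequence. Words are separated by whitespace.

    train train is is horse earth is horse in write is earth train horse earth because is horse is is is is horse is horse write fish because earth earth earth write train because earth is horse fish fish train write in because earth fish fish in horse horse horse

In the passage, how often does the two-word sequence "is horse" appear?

Scanning the 49 overlapping bigram windows for "is horse":
  position 4–5: is horse
  position 7–8: is horse
  position 17–18: is horse
  position 22–23: is horse
  position 24–25: is horse
  position 36–37: is horse

6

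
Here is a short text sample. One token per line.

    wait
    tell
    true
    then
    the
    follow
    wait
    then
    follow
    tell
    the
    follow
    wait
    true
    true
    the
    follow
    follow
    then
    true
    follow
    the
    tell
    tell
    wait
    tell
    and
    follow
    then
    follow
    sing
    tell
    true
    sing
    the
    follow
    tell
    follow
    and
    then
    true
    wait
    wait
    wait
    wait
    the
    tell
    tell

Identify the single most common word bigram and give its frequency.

Bigram frequencies (highest first):
  the follow: 4
  wait wait: 3
  wait tell: 2
  tell true: 2
  follow wait: 2
  then follow: 2
  … (27 more, each ≤ 2)

"the follow", 4 times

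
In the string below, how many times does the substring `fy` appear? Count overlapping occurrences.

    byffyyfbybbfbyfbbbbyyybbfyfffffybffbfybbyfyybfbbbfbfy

6

Sliding a length-2 window over the 53 characters (52 positions):
  position 4–5: fy
  position 25–26: fy
  position 31–32: fy
  position 37–38: fy
  position 42–43: fy
  position 52–53: fy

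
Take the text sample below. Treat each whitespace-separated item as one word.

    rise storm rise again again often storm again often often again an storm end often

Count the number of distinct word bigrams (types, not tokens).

13

15 tokens → 14 bigram windows in total.
Repeated bigrams (each contributes count−1 duplicates):
  again often: 2
1 duplicate windows → 14 − 1 = 13 distinct.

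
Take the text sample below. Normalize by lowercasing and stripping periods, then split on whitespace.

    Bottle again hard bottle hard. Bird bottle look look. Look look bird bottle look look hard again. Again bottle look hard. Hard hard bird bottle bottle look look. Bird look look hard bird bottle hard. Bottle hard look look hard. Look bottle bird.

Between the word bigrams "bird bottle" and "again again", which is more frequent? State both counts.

"bird bottle": 4 occurrences
"again again": 1 occurrence

"bird bottle" (4 vs 1)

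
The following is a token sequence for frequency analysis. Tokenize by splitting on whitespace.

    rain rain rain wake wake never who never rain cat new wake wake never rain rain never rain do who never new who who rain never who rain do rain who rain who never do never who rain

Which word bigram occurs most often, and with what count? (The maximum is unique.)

Bigram frequencies (highest first):
  who rain: 4
  rain rain: 3
  never who: 3
  who never: 3
  never rain: 3
  wake wake: 2
  … (15 more, each ≤ 2)

"who rain", 4 times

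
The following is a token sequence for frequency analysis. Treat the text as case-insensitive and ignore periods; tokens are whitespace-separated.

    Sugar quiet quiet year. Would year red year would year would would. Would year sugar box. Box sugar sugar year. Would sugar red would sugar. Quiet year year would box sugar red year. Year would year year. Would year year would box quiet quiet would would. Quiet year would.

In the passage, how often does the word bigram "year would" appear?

9

Scanning the 48 overlapping bigram windows for "year would":
  position 4–5: year would
  position 8–9: year would
  position 10–11: year would
  position 20–21: year would
  position 28–29: year would
  position 34–35: year would
  position 37–38: year would
  position 40–41: year would
  position 48–49: year would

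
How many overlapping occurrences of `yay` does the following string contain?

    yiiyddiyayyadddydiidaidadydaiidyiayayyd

2

Sliding a length-3 window over the 39 characters (37 positions):
  position 8–10: yay
  position 35–37: yay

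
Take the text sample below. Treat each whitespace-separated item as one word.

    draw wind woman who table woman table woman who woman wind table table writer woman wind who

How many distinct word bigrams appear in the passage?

17 tokens → 16 bigram windows in total.
Repeated bigrams (each contributes count−1 duplicates):
  table woman: 2
  woman who: 2
  woman wind: 2
3 duplicate windows → 16 − 3 = 13 distinct.

13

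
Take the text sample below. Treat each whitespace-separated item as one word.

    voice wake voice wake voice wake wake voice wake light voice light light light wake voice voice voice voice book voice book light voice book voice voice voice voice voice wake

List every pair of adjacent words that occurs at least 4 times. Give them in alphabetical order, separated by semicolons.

voice voice; voice wake; wake voice

Bigram counts meeting the condition (at least 4 times):
  voice voice: 7
  voice wake: 5
  wake voice: 4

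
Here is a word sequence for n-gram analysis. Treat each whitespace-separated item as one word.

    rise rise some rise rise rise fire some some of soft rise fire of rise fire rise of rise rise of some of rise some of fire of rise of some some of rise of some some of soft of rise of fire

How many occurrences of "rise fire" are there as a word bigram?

3

Scanning the 42 overlapping bigram windows for "rise fire":
  position 6–7: rise fire
  position 12–13: rise fire
  position 15–16: rise fire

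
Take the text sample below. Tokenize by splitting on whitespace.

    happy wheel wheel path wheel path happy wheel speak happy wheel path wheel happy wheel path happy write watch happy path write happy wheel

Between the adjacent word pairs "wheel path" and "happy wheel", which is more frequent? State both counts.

"wheel path": 4 occurrences
"happy wheel": 5 occurrences

"happy wheel" (5 vs 4)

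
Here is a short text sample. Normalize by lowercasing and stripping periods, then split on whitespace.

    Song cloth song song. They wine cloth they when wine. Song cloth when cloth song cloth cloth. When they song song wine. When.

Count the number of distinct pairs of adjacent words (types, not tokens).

17

23 tokens → 22 bigram windows in total.
Repeated bigrams (each contributes count−1 duplicates):
  song cloth: 3
  cloth song: 2
  cloth when: 2
  song song: 2
5 duplicate windows → 22 − 5 = 17 distinct.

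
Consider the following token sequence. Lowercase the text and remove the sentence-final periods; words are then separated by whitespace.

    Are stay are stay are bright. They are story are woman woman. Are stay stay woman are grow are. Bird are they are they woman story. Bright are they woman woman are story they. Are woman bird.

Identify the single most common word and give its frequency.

Unigram frequencies (highest first):
  are: 13
  woman: 7
  they: 5
  stay: 4
  story: 3
  bright: 2
  … (2 more, each ≤ 2)

"are", 13 times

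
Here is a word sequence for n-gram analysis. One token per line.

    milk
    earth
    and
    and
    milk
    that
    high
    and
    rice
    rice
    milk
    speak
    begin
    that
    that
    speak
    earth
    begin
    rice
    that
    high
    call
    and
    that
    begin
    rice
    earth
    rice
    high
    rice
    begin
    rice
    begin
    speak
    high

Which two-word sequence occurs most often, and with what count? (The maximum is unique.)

"begin rice", 3 times

Bigram frequencies (highest first):
  begin rice: 3
  that high: 2
  rice begin: 2
  milk earth: 1
  earth and: 1
  and and: 1
  … (24 more, each ≤ 1)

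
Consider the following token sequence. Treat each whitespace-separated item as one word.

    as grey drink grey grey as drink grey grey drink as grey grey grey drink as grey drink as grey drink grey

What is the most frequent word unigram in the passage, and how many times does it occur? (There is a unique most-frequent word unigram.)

Unigram frequencies (highest first):
  grey: 11
  drink: 6
  as: 5

"grey", 11 times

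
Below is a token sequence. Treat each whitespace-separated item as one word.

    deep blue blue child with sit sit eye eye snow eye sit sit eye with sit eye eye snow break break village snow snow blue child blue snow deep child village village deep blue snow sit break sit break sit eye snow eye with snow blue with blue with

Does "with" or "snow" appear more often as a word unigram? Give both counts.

"with": 5 occurrences
"snow": 8 occurrences

"snow" (8 vs 5)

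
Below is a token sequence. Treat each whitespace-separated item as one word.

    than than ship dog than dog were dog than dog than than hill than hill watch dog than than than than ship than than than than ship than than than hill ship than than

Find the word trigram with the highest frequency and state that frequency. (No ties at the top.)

"than than than", 5 times

Trigram frequencies (highest first):
  than than than: 5
  than than ship: 3
  ship than than: 3
  dog than dog: 2
  dog than than: 2
  than than hill: 2
  … (14 more, each ≤ 2)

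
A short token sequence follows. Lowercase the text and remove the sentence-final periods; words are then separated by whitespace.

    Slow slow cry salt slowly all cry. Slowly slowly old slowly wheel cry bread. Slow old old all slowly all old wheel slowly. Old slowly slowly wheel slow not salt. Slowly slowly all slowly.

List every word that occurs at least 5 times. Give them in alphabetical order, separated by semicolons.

old; slowly

Unigram counts meeting the condition (at least 5 times):
  old: 5
  slowly: 11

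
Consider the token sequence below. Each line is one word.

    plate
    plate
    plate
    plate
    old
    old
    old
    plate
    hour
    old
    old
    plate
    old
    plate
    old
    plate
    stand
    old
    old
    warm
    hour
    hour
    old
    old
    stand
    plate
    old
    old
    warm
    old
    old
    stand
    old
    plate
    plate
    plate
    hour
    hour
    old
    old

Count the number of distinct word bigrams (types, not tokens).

14

40 tokens → 39 bigram windows in total.
Repeated bigrams (each contributes count−1 duplicates):
  old old: 8
  old plate: 5
  plate plate: 5
  plate old: 4
  hour old: 3
  hour hour: 2
  old stand: 2
  old warm: 2
  … (2 more repeated)
25 duplicate windows → 39 − 25 = 14 distinct.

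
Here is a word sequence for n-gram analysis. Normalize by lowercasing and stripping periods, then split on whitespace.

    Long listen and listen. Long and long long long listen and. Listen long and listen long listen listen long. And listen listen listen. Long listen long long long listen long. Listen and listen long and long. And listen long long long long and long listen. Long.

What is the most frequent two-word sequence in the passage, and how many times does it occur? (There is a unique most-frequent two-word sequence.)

Bigram frequencies (highest first):
  listen long: 10
  long listen: 7
  long long: 7
  and listen: 6
  long and: 6
  listen and: 3
  … (2 more, each ≤ 3)

"listen long", 10 times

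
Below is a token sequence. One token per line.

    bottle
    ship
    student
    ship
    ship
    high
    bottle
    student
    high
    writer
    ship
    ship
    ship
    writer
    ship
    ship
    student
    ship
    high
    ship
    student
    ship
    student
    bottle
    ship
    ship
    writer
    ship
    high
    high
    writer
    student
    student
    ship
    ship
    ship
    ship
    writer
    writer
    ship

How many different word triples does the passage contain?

40 tokens → 38 trigram windows in total.
Repeated trigrams (each contributes count−1 duplicates):
  ship ship ship: 3
  ship ship writer: 3
  ship student ship: 3
  ship writer ship: 2
  student ship ship: 2
  writer ship ship: 2
9 duplicate windows → 38 − 9 = 29 distinct.

29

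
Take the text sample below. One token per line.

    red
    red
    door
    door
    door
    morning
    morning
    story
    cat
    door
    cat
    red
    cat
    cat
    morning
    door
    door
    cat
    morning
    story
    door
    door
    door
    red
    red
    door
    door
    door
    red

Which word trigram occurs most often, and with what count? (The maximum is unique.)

"door door door", 3 times

Trigram frequencies (highest first):
  door door door: 3
  red red door: 2
  red door door: 2
  door door red: 2
  door door morning: 1
  door morning morning: 1
  … (16 more, each ≤ 1)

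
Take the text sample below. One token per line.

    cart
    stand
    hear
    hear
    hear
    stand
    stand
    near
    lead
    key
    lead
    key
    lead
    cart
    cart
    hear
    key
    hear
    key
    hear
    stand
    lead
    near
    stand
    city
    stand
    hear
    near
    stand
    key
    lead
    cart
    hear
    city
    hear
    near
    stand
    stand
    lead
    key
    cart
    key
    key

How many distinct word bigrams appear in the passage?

26

43 tokens → 42 bigram windows in total.
Repeated bigrams (each contributes count−1 duplicates):
  key lead: 3
  lead key: 3
  near stand: 3
  cart hear: 2
  hear hear: 2
  hear key: 2
  hear near: 2
  hear stand: 2
  … (5 more repeated)
16 duplicate windows → 42 − 16 = 26 distinct.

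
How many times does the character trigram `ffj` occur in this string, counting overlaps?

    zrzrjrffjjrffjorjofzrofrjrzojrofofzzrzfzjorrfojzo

2

Sliding a length-3 window over the 49 characters (47 positions):
  position 7–9: ffj
  position 12–14: ffj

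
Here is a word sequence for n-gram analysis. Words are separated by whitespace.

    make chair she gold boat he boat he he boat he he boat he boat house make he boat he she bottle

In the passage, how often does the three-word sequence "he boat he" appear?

Scanning the 20 overlapping trigram windows for "he boat he":
  position 6–8: he boat he
  position 9–11: he boat he
  position 12–14: he boat he
  position 18–20: he boat he

4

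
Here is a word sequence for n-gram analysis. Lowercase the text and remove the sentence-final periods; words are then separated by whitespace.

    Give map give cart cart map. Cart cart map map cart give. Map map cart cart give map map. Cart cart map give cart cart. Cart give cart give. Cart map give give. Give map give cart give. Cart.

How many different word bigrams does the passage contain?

9

39 tokens → 38 bigram windows in total.
Repeated bigrams (each contributes count−1 duplicates):
  cart cart: 6
  give cart: 6
  cart give: 5
  cart map: 4
  give map: 4
  map cart: 4
  map give: 4
  map map: 3
  … (1 more repeated)
29 duplicate windows → 38 − 29 = 9 distinct.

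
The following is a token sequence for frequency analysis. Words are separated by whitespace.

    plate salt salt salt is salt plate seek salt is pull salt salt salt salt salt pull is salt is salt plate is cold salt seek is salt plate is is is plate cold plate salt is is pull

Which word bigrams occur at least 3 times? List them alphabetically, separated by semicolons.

is is; is salt; salt is; salt plate; salt salt

Bigram counts meeting the condition (at least 3 times):
  is is: 3
  is salt: 4
  salt is: 4
  salt plate: 3
  salt salt: 6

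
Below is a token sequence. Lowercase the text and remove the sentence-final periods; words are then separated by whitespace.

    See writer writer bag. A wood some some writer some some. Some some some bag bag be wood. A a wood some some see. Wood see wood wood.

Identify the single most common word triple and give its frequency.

Trigram frequencies (highest first):
  some some some: 3
  a wood some: 2
  wood some some: 2
  see writer writer: 1
  writer writer bag: 1
  writer bag a: 1
  … (16 more, each ≤ 1)

"some some some", 3 times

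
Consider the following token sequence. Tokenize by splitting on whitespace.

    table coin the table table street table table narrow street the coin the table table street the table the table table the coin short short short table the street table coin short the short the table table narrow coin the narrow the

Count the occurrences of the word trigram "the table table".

Scanning the 40 overlapping trigram windows for "the table table":
  position 3–5: the table table
  position 13–15: the table table
  position 19–21: the table table
  position 35–37: the table table

4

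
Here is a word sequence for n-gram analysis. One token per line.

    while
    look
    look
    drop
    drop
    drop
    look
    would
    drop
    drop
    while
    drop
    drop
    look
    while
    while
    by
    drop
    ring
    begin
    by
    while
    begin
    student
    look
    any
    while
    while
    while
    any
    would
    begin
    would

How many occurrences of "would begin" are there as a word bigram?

1

Scanning the 32 overlapping bigram windows for "would begin":
  position 31–32: would begin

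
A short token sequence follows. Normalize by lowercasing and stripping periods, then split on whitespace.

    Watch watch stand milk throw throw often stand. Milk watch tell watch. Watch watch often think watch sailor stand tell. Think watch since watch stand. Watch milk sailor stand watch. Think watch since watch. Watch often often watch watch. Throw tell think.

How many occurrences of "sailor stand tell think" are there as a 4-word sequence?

Scanning the 39 overlapping 4-gram windows for "sailor stand tell think":
  position 18–21: sailor stand tell think

1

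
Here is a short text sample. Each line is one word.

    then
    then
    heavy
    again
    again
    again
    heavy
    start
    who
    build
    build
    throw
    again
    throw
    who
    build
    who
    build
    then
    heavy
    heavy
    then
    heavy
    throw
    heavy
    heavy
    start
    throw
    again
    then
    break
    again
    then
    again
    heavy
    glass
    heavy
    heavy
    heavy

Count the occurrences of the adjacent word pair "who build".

Scanning the 38 overlapping bigram windows for "who build":
  position 9–10: who build
  position 15–16: who build
  position 17–18: who build

3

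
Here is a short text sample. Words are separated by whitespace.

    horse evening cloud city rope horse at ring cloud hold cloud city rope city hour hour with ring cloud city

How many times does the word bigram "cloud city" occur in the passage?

3

Scanning the 19 overlapping bigram windows for "cloud city":
  position 3–4: cloud city
  position 11–12: cloud city
  position 19–20: cloud city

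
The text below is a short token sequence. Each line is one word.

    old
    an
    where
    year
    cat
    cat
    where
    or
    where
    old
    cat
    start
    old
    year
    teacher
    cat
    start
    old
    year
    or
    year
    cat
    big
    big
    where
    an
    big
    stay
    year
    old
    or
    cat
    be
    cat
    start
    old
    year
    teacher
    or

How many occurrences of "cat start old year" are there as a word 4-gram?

Scanning the 36 overlapping 4-gram windows for "cat start old year":
  position 11–14: cat start old year
  position 16–19: cat start old year
  position 34–37: cat start old year

3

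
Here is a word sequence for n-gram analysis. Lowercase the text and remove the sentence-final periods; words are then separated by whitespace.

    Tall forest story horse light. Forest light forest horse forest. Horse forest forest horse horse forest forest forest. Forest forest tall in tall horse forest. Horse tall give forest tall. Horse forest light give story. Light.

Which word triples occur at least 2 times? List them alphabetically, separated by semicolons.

Trigram counts meeting the condition (at least 2 times):
  forest forest forest: 3
  forest horse forest: 2
  horse forest forest: 2
  horse forest horse: 2
  tall horse forest: 2

forest forest forest; forest horse forest; horse forest forest; horse forest horse; tall horse forest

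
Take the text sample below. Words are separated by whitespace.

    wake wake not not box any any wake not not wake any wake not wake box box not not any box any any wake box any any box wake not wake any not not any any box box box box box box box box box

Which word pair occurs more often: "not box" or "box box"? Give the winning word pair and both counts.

"box box" (9 vs 1)

"not box": 1 occurrence
"box box": 9 occurrences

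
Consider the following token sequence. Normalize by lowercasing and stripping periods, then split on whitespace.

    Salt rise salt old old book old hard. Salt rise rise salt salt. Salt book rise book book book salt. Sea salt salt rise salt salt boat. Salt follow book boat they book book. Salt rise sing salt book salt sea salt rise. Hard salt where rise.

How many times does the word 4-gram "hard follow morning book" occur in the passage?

0

Scanning the 44 overlapping 4-gram windows for "hard follow morning book":
  (none found)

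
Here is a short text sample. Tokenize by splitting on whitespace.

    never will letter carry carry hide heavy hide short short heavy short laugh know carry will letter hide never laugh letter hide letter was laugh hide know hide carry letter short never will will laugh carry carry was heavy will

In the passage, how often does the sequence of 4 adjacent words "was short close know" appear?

0

Scanning the 37 overlapping 4-gram windows for "was short close know":
  (none found)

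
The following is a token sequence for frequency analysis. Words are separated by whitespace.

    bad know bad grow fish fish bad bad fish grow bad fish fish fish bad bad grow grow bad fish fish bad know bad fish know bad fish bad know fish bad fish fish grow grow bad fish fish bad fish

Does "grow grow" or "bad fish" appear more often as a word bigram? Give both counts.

"bad fish" (8 vs 2)

"grow grow": 2 occurrences
"bad fish": 8 occurrences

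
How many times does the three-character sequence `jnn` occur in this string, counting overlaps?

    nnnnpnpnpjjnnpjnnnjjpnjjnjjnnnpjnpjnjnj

3

Sliding a length-3 window over the 39 characters (37 positions):
  position 11–13: jnn
  position 15–17: jnn
  position 27–29: jnn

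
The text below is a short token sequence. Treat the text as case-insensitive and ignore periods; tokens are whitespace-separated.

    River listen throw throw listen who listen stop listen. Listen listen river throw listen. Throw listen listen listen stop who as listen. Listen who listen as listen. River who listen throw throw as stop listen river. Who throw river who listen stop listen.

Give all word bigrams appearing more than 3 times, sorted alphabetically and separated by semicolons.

Bigram counts meeting the condition (more than 3 times):
  listen listen: 5
  who listen: 4

listen listen; who listen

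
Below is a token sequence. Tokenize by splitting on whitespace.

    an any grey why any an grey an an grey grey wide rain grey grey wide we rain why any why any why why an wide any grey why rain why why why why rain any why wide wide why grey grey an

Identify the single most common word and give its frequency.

Unigram frequencies (highest first):
  why: 12
  grey: 9
  an: 6
  any: 6
  wide: 5
  rain: 4
  … (1 more, each ≤ 1)

"why", 12 times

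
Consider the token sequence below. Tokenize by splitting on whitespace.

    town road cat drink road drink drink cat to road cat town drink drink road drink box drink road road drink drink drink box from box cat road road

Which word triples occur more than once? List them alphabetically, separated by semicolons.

drink road drink; road drink drink

Trigram counts meeting the condition (more than once):
  drink road drink: 2
  road drink drink: 2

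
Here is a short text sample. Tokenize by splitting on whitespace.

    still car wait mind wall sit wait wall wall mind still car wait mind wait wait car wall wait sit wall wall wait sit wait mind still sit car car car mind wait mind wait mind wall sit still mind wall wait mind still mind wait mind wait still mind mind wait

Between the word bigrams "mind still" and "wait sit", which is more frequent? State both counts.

"mind still": 3 occurrences
"wait sit": 2 occurrences

"mind still" (3 vs 2)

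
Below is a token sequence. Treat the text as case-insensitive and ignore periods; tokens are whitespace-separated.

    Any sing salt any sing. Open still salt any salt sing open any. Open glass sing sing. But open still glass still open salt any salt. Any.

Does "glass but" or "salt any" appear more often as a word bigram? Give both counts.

"salt any" (4 vs 0)

"glass but": 0 occurrences
"salt any": 4 occurrences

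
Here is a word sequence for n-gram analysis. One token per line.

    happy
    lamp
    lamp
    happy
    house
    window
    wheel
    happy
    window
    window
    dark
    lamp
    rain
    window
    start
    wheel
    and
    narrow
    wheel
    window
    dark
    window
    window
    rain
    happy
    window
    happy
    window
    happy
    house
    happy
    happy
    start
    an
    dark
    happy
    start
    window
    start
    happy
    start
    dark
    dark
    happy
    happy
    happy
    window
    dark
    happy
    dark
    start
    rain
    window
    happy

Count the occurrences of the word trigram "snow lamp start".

Scanning the 52 overlapping trigram windows for "snow lamp start":
  (none found)

0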